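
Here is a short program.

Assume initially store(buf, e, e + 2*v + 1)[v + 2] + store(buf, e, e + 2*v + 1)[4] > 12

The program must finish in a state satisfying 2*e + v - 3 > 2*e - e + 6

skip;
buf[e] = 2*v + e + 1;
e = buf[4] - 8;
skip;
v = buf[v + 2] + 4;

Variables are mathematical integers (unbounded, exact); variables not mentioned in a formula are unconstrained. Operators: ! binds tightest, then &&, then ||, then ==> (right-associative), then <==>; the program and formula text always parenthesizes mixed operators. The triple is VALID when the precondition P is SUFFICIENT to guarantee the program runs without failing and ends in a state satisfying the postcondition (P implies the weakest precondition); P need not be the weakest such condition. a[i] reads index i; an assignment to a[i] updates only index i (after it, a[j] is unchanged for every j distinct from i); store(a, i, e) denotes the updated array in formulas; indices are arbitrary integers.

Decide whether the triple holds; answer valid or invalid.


Working backward. After the program, the postcondition 2*e + v - 3 > 2*e - e + 6 must hold; in canonical form it is e + v > 9.
Before v := buf[v + 2] + 4: buf[v + 2] + e > 5
Before skip: buf[v + 2] + e > 5
Before e := buf[4] - 8: buf[v + 2] + buf[4] > 13
Before buf[e] := 2*v + e + 1: store(buf, e, e + 2*v + 1)[v + 2] + store(buf, e, e + 2*v + 1)[4] > 13
Before skip: store(buf, e, e + 2*v + 1)[v + 2] + store(buf, e, e + 2*v + 1)[4] > 13
The weakest precondition is store(buf, e, e + 2*v + 1)[v + 2] + store(buf, e, e + 2*v + 1)[4] > 13.
Check whether store(buf, e, e + 2*v + 1)[v + 2] + store(buf, e, e + 2*v + 1)[4] > 12 implies it.
Countermodel: at the initial state buf = {[4] = 0, [5] = 3, [6] = 13, elsewhere 3}, e = 5, v = 4, the precondition holds but the weakest precondition fails.
Answer: invalid


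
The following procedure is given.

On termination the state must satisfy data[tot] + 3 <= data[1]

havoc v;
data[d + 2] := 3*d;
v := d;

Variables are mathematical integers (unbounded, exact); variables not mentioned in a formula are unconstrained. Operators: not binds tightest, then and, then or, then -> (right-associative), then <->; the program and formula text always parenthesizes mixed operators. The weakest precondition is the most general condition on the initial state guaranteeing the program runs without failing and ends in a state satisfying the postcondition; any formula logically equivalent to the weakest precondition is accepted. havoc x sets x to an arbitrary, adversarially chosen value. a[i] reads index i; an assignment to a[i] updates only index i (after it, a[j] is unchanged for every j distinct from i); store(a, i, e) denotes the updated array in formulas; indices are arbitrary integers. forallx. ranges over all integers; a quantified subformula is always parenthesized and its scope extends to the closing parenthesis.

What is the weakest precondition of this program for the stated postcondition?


Working backward. After the program, the postcondition data[tot] + 3 <= data[1] must hold; in canonical form it is data[tot] <= data[1] - 3.
Before v := d: data[tot] <= data[1] - 3
Before data[d + 2] := 3*d: store(data, d + 2, 3*d)[tot] <= store(data, d + 2, 3*d)[1] - 3
Before havoc v: store(data, d + 2, 3*d)[tot] <= store(data, d + 2, 3*d)[1] - 3
Answer: WP = store(data, d + 2, 3*d)[tot] <= store(data, d + 2, 3*d)[1] - 3


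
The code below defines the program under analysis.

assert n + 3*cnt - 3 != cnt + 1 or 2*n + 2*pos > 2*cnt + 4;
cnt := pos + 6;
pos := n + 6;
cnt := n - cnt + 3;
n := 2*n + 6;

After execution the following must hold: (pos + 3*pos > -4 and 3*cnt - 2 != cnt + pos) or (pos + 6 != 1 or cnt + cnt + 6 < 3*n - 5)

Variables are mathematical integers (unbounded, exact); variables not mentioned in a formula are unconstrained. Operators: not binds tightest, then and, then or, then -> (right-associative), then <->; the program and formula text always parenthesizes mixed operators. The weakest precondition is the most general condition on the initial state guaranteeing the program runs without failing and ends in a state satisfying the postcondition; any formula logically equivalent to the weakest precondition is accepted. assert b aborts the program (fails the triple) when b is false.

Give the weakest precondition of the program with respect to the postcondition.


Working backward. After the program, the postcondition (pos + 3*pos > -4 and 3*cnt - 2 != cnt + pos) or (pos + 6 != 1 or cnt + cnt + 6 < 3*n - 5) must hold; in canonical form it is (4*pos > -4 and 2*cnt != pos + 2) or pos != -5 or 2*cnt < 3*n - 11.
Before n := 2*n + 6: (4*pos > -4 and 2*cnt != pos + 2) or pos != -5 or 2*cnt < 6*n + 7
Before cnt := n - cnt + 3: (4*pos > -4 and 2*n != 2*cnt + pos - 4) or pos != -5 or 2*cnt + 4*n > -1
Before pos := n + 6: (4*n > -28 and n != 2*cnt + 2) or n != -11 or 2*cnt + 4*n > -1
Before cnt := pos + 6: (4*n > -28 and n != 2*pos + 14) or n != -11 or 4*n + 2*pos > -13
Before assert n + 3*cnt - 3 != cnt + 1 or 2*n + 2*pos > 2*cnt + 4: (2*cnt + n != 4 or 2*n + 2*pos > 2*cnt + 4) and ((4*n > -28 and n != 2*pos + 14) or n != -11 or 4*n + 2*pos > -13)
Answer: WP = (2*cnt + n != 4 or 2*n + 2*pos > 2*cnt + 4) and ((4*n > -28 and n != 2*pos + 14) or n != -11 or 4*n + 2*pos > -13)


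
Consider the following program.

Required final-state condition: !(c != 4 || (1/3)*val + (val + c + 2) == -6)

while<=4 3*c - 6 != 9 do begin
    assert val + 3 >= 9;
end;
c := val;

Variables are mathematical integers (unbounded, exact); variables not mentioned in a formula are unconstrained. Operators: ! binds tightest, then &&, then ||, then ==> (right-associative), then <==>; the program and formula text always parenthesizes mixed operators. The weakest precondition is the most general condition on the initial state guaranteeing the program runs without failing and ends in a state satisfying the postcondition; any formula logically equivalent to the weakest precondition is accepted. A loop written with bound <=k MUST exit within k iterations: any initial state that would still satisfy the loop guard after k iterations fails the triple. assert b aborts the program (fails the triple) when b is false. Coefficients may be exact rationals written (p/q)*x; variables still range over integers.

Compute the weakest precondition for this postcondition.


Working backward. After the program, the postcondition !(c != 4 || (1/3)*val + (val + c + 2) == -6) must hold; in canonical form it is !(c != 4 || c + (4/3)*val == -8).
Before c := val: !(val != 4 || (7/3)*val == -8)
Before the loop (bound <=4), unroll the exhaustion recursion (WP_0 = exit-now case; WP_j = one more guarded iteration, up to j = 4):
  WP_0: (!(3*c != 15)) && (!(val != 4 || (7/3)*val == -8))
  WP_1: (3*c != 15 ==> (val >= 6 && (!(3*c != 15)) && (!(val != 4 || (7/3)*val == -8)))) && ((!(3*c != 15)) ==> (!(val != 4 || (7/3)*val == -8)))
  WP_2: (3*c != 15 ==> (val >= 6 && (3*c != 15 ==> (val >= 6 && (!(3*c != 15)) && (!(val != 4 || (7/3)*val == -8)))) && ((!(3*c != 15)) ==> (!(val != 4 || (7/3)*val == -8))))) && ((!(3*c != 15)) ==> (!(val != 4 || (7/3)*val == -8)))
  WP_3: (3*c != 15 ==> (val >= 6 && (3*c != 15 ==> (val >= 6 && (3*c != 15 ==> (val >= 6 && (!(3*c != 15)) && (!(val != 4 || (7/3)*val == -8)))) && ((!(3*c != 15)) ==> (!(val != 4 || (7/3)*val == -8))))) && ((!(3*c != 15)) ==> (!(val != 4 || (7/3)*val == -8))))) && ((!(3*c != 15)) ==> (!(val != 4 || (7/3)*val == -8)))
  WP_4: (3*c != 15 ==> (val >= 6 && (3*c != 15 ==> (val >= 6 && (3*c != 15 ==> (val >= 6 && (3*c != 15 ==> (val >= 6 && (!(3*c != 15)) && (!(val != 4 || (7/3)*val == -8)))) && ((!(3*c != 15)) ==> (!(val != 4 || (7/3)*val == -8))))) && ((!(3*c != 15)) ==> (!(val != 4 || (7/3)*val == -8))))) && ((!(3*c != 15)) ==> (!(val != 4 || (7/3)*val == -8))))) && ((!(3*c != 15)) ==> (!(val != 4 || (7/3)*val == -8)))
So before the loop: (3*c != 15 ==> (val >= 6 && (3*c != 15 ==> (val >= 6 && (3*c != 15 ==> (val >= 6 && (3*c != 15 ==> (val >= 6 && (!(3*c != 15)) && (!(val != 4 || (7/3)*val == -8)))) && ((!(3*c != 15)) ==> (!(val != 4 || (7/3)*val == -8))))) && ((!(3*c != 15)) ==> (!(val != 4 || (7/3)*val == -8))))) && ((!(3*c != 15)) ==> (!(val != 4 || (7/3)*val == -8))))) && ((!(3*c != 15)) ==> (!(val != 4 || (7/3)*val == -8)))
Answer: WP = (3*c != 15 ==> (val >= 6 && (3*c != 15 ==> (val >= 6 && (3*c != 15 ==> (val >= 6 && (3*c != 15 ==> (val >= 6 && (!(3*c != 15)) && (!(val != 4 || (7/3)*val == -8)))) && ((!(3*c != 15)) ==> (!(val != 4 || (7/3)*val == -8))))) && ((!(3*c != 15)) ==> (!(val != 4 || (7/3)*val == -8))))) && ((!(3*c != 15)) ==> (!(val != 4 || (7/3)*val == -8))))) && ((!(3*c != 15)) ==> (!(val != 4 || (7/3)*val == -8)))


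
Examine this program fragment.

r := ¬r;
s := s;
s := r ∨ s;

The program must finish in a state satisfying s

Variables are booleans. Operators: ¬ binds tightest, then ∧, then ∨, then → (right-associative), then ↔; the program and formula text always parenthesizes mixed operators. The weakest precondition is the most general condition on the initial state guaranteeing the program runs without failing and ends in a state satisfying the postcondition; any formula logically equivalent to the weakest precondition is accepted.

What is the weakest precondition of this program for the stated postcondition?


Working backward. After the program, s must hold.
Before s := r ∨ s: r ∨ s
Before s := s: r ∨ s
Before r := ¬r: (¬r) ∨ s
Answer: WP = (¬r) ∨ s


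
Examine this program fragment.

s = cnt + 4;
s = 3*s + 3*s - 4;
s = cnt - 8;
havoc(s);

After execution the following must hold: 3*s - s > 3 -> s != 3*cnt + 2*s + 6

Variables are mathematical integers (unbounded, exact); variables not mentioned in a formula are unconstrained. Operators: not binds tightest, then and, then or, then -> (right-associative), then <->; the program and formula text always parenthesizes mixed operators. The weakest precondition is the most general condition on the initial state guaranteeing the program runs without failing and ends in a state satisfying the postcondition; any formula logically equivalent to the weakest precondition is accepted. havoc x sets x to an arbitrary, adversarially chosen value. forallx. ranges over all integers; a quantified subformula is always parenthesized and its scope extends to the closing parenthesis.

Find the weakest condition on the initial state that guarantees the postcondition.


Working backward. After the program, the postcondition 3*s - s > 3 -> s != 3*cnt + 2*s + 6 must hold; in canonical form it is 2*s > 3 -> 3*cnt + s != -6.
Before havoc s: forall s_1. (2*s_1 > 3 -> 3*cnt + s_1 != -6)
Before s := cnt - 8: forall s_1. (2*s_1 > 3 -> 3*cnt + s_1 != -6)
Before s := 3*s + 3*s - 4: forall s_1. (2*s_1 > 3 -> 3*cnt + s_1 != -6)
Before s := cnt + 4: forall s_1. (2*s_1 > 3 -> 3*cnt + s_1 != -6)
Answer: WP = forall s_1. (2*s_1 > 3 -> 3*cnt + s_1 != -6)


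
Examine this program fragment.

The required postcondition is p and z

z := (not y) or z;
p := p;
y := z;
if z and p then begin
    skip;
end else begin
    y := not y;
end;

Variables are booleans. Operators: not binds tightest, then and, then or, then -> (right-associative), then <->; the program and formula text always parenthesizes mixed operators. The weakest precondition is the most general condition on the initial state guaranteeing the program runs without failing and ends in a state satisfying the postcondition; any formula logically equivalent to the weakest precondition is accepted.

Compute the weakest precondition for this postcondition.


Working backward. After the program, p and z must hold.
Then branch requires p and z; else branch requires p and z.
Before the if: ((z and p) -> (p and z)) and ((not (z and p)) -> (p and z))
Before y := z: ((z and p) -> (p and z)) and ((not (z and p)) -> (p and z))
Before p := p: ((z and p) -> (p and z)) and ((not (z and p)) -> (p and z))
Before z := (not y) or z: ((((not y) or z) and p) -> (p and ((not y) or z))) and ((not (((not y) or z) and p)) -> (p and ((not y) or z)))
Answer: WP = ((((not y) or z) and p) -> (p and ((not y) or z))) and ((not (((not y) or z) and p)) -> (p and ((not y) or z)))


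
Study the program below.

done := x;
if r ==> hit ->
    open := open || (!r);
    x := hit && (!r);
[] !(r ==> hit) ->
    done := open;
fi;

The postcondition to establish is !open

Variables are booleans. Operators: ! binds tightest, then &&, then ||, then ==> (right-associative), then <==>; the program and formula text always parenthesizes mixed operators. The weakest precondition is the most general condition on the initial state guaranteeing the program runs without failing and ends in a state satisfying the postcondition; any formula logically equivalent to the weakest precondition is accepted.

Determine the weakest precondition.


Working backward. After the program, !open must hold.
Then branch requires !(open || (!r)); else branch requires !open.
Before the if: ((r ==> hit) ==> (!(open || (!r)))) && ((!(r ==> hit)) ==> (!open))
Before done := x: ((r ==> hit) ==> (!(open || (!r)))) && ((!(r ==> hit)) ==> (!open))
Answer: WP = ((r ==> hit) ==> (!(open || (!r)))) && ((!(r ==> hit)) ==> (!open))


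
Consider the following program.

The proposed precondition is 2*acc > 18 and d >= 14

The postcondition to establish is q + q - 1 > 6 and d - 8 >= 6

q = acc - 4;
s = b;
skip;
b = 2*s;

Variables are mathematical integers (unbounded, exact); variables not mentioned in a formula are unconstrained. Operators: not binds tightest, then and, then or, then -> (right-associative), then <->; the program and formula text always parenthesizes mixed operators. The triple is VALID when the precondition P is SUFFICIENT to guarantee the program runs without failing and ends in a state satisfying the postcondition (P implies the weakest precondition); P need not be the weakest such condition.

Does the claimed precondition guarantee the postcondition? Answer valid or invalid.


Working backward. After the program, the postcondition q + q - 1 > 6 and d - 8 >= 6 must hold; in canonical form it is 2*q > 7 and d >= 14.
Before b := 2*s: 2*q > 7 and d >= 14
Before skip: 2*q > 7 and d >= 14
Before s := b: 2*q > 7 and d >= 14
Before q := acc - 4: 2*acc > 15 and d >= 14
The weakest precondition is 2*acc > 15 and d >= 14.
Check whether 2*acc > 18 and d >= 14 implies it.
Every state satisfying the precondition satisfies the weakest precondition: the implication holds.
Answer: valid


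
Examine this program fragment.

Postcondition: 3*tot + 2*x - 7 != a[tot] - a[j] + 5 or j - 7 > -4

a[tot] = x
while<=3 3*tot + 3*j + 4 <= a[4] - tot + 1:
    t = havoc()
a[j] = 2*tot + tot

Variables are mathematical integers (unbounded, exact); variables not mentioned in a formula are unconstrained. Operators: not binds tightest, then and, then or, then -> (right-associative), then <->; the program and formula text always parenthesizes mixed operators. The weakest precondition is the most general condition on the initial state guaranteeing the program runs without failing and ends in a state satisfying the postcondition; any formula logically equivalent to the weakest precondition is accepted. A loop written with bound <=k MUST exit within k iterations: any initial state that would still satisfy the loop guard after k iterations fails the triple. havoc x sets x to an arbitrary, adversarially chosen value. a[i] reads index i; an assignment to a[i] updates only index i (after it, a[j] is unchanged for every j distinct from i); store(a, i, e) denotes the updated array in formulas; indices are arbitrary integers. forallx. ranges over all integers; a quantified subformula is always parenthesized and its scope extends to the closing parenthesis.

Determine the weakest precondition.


Working backward. After the program, the postcondition 3*tot + 2*x - 7 != a[tot] - a[j] + 5 or j - 7 > -4 must hold; in canonical form it is a[j] + 3*tot + 2*x != a[tot] + 12 or j > 3.
Before a[j] := 2*tot + tot: store(a, j, 3*tot)[j] + 3*tot + 2*x != store(a, j, 3*tot)[tot] + 12 or j > 3
Before the loop (bound <=3), unroll the exhaustion recursion (WP_0 = exit-now case; WP_j = one more guarded iteration, up to j = 3):
  WP_0: (not (3*j + 4*tot <= a[4] - 3)) and (store(a, j, 3*tot)[j] + 3*tot + 2*x != store(a, j, 3*tot)[tot] + 12 or j > 3)
  WP_1: (3*j + 4*tot <= a[4] - 3 -> ((not (3*j + 4*tot <= a[4] - 3)) and (store(a, j, 3*tot)[j] + 3*tot + 2*x != store(a, j, 3*tot)[tot] + 12 or j > 3))) and ((not (3*j + 4*tot <= a[4] - 3)) -> (store(a, j, 3*tot)[j] + 3*tot + 2*x != store(a, j, 3*tot)[tot] + 12 or j > 3))
  WP_2: (3*j + 4*tot <= a[4] - 3 -> ((3*j + 4*tot <= a[4] - 3 -> ((not (3*j + 4*tot <= a[4] - 3)) and (store(a, j, 3*tot)[j] + 3*tot + 2*x != store(a, j, 3*tot)[tot] + 12 or j > 3))) and ((not (3*j + 4*tot <= a[4] - 3)) -> (store(a, j, 3*tot)[j] + 3*tot + 2*x != store(a, j, 3*tot)[tot] + 12 or j > 3)))) and ((not (3*j + 4*tot <= a[4] - 3)) -> (store(a, j, 3*tot)[j] + 3*tot + 2*x != store(a, j, 3*tot)[tot] + 12 or j > 3))
  WP_3: (3*j + 4*tot <= a[4] - 3 -> ((3*j + 4*tot <= a[4] - 3 -> ((3*j + 4*tot <= a[4] - 3 -> ((not (3*j + 4*tot <= a[4] - 3)) and (store(a, j, 3*tot)[j] + 3*tot + 2*x != store(a, j, 3*tot)[tot] + 12 or j > 3))) and ((not (3*j + 4*tot <= a[4] - 3)) -> (store(a, j, 3*tot)[j] + 3*tot + 2*x != store(a, j, 3*tot)[tot] + 12 or j > 3)))) and ((not (3*j + 4*tot <= a[4] - 3)) -> (store(a, j, 3*tot)[j] + 3*tot + 2*x != store(a, j, 3*tot)[tot] + 12 or j > 3)))) and ((not (3*j + 4*tot <= a[4] - 3)) -> (store(a, j, 3*tot)[j] + 3*tot + 2*x != store(a, j, 3*tot)[tot] + 12 or j > 3))
So before the loop: (3*j + 4*tot <= a[4] - 3 -> ((3*j + 4*tot <= a[4] - 3 -> ((3*j + 4*tot <= a[4] - 3 -> ((not (3*j + 4*tot <= a[4] - 3)) and (store(a, j, 3*tot)[j] + 3*tot + 2*x != store(a, j, 3*tot)[tot] + 12 or j > 3))) and ((not (3*j + 4*tot <= a[4] - 3)) -> (store(a, j, 3*tot)[j] + 3*tot + 2*x != store(a, j, 3*tot)[tot] + 12 or j > 3)))) and ((not (3*j + 4*tot <= a[4] - 3)) -> (store(a, j, 3*tot)[j] + 3*tot + 2*x != store(a, j, 3*tot)[tot] + 12 or j > 3)))) and ((not (3*j + 4*tot <= a[4] - 3)) -> (store(a, j, 3*tot)[j] + 3*tot + 2*x != store(a, j, 3*tot)[tot] + 12 or j > 3))
Before a[tot] := x: (3*j + 4*tot <= store(a, tot, x)[4] - 3 -> ((3*j + 4*tot <= store(a, tot, x)[4] - 3 -> ((3*j + 4*tot <= store(a, tot, x)[4] - 3 -> ((not (3*j + 4*tot <= store(a, tot, x)[4] - 3)) and (store(store(a, tot, x), j, 3*tot)[j] + 3*tot + 2*x != store(store(a, tot, x), j, 3*tot)[tot] + 12 or j > 3))) and ((not (3*j + 4*tot <= store(a, tot, x)[4] - 3)) -> (store(store(a, tot, x), j, 3*tot)[j] + 3*tot + 2*x != store(store(a, tot, x), j, 3*tot)[tot] + 12 or j > 3)))) and ((not (3*j + 4*tot <= store(a, tot, x)[4] - 3)) -> (store(store(a, tot, x), j, 3*tot)[j] + 3*tot + 2*x != store(store(a, tot, x), j, 3*tot)[tot] + 12 or j > 3)))) and ((not (3*j + 4*tot <= store(a, tot, x)[4] - 3)) -> (store(store(a, tot, x), j, 3*tot)[j] + 3*tot + 2*x != store(store(a, tot, x), j, 3*tot)[tot] + 12 or j > 3))
Answer: WP = (3*j + 4*tot <= store(a, tot, x)[4] - 3 -> ((3*j + 4*tot <= store(a, tot, x)[4] - 3 -> ((3*j + 4*tot <= store(a, tot, x)[4] - 3 -> ((not (3*j + 4*tot <= store(a, tot, x)[4] - 3)) and (store(store(a, tot, x), j, 3*tot)[j] + 3*tot + 2*x != store(store(a, tot, x), j, 3*tot)[tot] + 12 or j > 3))) and ((not (3*j + 4*tot <= store(a, tot, x)[4] - 3)) -> (store(store(a, tot, x), j, 3*tot)[j] + 3*tot + 2*x != store(store(a, tot, x), j, 3*tot)[tot] + 12 or j > 3)))) and ((not (3*j + 4*tot <= store(a, tot, x)[4] - 3)) -> (store(store(a, tot, x), j, 3*tot)[j] + 3*tot + 2*x != store(store(a, tot, x), j, 3*tot)[tot] + 12 or j > 3)))) and ((not (3*j + 4*tot <= store(a, tot, x)[4] - 3)) -> (store(store(a, tot, x), j, 3*tot)[j] + 3*tot + 2*x != store(store(a, tot, x), j, 3*tot)[tot] + 12 or j > 3))


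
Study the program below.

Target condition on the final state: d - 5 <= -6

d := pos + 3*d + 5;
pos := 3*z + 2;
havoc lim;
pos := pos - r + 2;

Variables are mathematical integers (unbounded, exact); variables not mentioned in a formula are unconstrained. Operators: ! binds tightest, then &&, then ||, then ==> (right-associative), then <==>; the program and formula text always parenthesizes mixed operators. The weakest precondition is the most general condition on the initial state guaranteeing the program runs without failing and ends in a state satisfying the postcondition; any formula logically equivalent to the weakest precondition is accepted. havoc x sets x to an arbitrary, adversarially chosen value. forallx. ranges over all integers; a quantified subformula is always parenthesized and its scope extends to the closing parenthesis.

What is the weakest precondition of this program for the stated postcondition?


Working backward. After the program, the postcondition d - 5 <= -6 must hold; in canonical form it is d <= -1.
Before pos := pos - r + 2: d <= -1
Before havoc lim: d <= -1
Before pos := 3*z + 2: d <= -1
Before d := pos + 3*d + 5: 3*d + pos <= -6
Answer: WP = 3*d + pos <= -6


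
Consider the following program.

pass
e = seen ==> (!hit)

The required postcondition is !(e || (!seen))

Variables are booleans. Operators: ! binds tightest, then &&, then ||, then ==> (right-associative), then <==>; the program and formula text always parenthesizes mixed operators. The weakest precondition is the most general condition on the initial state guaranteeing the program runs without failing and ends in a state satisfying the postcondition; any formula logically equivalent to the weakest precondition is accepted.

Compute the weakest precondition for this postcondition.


Working backward. After the program, !(e || (!seen)) must hold.
Before e := seen ==> (!hit): !((seen ==> (!hit)) || (!seen))
Before skip: !((seen ==> (!hit)) || (!seen))
Answer: WP = !((seen ==> (!hit)) || (!seen))


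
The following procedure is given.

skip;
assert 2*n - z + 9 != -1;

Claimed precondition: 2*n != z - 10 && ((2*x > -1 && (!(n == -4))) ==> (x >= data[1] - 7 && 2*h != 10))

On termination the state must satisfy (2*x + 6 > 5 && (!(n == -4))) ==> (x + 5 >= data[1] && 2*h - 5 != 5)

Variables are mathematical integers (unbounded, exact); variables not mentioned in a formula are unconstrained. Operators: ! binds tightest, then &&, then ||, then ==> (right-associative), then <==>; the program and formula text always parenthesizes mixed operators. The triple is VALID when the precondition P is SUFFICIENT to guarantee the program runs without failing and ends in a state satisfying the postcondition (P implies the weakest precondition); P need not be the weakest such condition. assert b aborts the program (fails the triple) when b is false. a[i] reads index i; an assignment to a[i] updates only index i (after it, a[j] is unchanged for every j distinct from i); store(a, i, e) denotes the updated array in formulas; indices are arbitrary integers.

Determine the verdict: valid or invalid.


Working backward. After the program, the postcondition (2*x + 6 > 5 && (!(n == -4))) ==> (x + 5 >= data[1] && 2*h - 5 != 5) must hold; in canonical form it is (2*x > -1 && (!(n == -4))) ==> (x >= data[1] - 5 && 2*h != 10).
Before assert 2*n - z + 9 != -1: 2*n != z - 10 && ((2*x > -1 && (!(n == -4))) ==> (x >= data[1] - 5 && 2*h != 10))
Before skip: 2*n != z - 10 && ((2*x > -1 && (!(n == -4))) ==> (x >= data[1] - 5 && 2*h != 10))
The weakest precondition is 2*n != z - 10 && ((2*x > -1 && (!(n == -4))) ==> (x >= data[1] - 5 && 2*h != 10)).
Check whether 2*n != z - 10 && ((2*x > -1 && (!(n == -4))) ==> (x >= data[1] - 7 && 2*h != 10)) implies it.
Countermodel: at the initial state data = {[1] = 6, elsewhere 6}, h = 6, n = -3, x = 0, z = 5, the precondition holds but the weakest precondition fails.
Answer: invalid


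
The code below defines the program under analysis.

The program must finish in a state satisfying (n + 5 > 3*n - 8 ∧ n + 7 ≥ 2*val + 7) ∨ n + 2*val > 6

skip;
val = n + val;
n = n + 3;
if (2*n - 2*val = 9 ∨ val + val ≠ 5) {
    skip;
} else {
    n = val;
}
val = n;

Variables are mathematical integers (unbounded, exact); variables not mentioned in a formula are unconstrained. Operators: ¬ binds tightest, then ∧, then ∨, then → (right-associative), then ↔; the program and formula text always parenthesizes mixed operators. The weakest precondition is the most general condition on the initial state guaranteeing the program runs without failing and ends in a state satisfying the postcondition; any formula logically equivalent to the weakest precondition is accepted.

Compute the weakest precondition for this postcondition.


Working backward. After the program, the postcondition (n + 5 > 3*n - 8 ∧ n + 7 ≥ 2*val + 7) ∨ n + 2*val > 6 must hold; in canonical form it is (2*n < 13 ∧ n ≥ 2*val) ∨ n + 2*val > 6.
Before val := n: (2*n < 13 ∧ n ≤ 0) ∨ 3*n > 6
Then branch requires (2*n < 13 ∧ n ≤ 0) ∨ 3*n > 6; else branch requires (2*val < 13 ∧ val ≤ 0) ∨ 3*val > 6.
Before the if: ((2*n = 2*val + 9 ∨ 2*val ≠ 5) → ((2*n < 13 ∧ n ≤ 0) ∨ 3*n > 6)) ∧ ((¬(2*n = 2*val + 9 ∨ 2*val ≠ 5)) → ((2*val < 13 ∧ val ≤ 0) ∨ 3*val > 6))
Before n := n + 3: ((2*n = 2*val + 3 ∨ 2*val ≠ 5) → ((2*n < 7 ∧ n ≤ -3) ∨ 3*n > -3)) ∧ ((¬(2*n = 2*val + 3 ∨ 2*val ≠ 5)) → ((2*val < 13 ∧ val ≤ 0) ∨ 3*val > 6))
Before val := n + val: ((2*val = -3 ∨ 2*n + 2*val ≠ 5) → ((2*n < 7 ∧ n ≤ -3) ∨ 3*n > -3)) ∧ ((¬(2*val = -3 ∨ 2*n + 2*val ≠ 5)) → ((2*n + 2*val < 13 ∧ n + val ≤ 0) ∨ 3*n + 3*val > 6))
Before skip: ((2*val = -3 ∨ 2*n + 2*val ≠ 5) → ((2*n < 7 ∧ n ≤ -3) ∨ 3*n > -3)) ∧ ((¬(2*val = -3 ∨ 2*n + 2*val ≠ 5)) → ((2*n + 2*val < 13 ∧ n + val ≤ 0) ∨ 3*n + 3*val > 6))
Answer: WP = ((2*val = -3 ∨ 2*n + 2*val ≠ 5) → ((2*n < 7 ∧ n ≤ -3) ∨ 3*n > -3)) ∧ ((¬(2*val = -3 ∨ 2*n + 2*val ≠ 5)) → ((2*n + 2*val < 13 ∧ n + val ≤ 0) ∨ 3*n + 3*val > 6))


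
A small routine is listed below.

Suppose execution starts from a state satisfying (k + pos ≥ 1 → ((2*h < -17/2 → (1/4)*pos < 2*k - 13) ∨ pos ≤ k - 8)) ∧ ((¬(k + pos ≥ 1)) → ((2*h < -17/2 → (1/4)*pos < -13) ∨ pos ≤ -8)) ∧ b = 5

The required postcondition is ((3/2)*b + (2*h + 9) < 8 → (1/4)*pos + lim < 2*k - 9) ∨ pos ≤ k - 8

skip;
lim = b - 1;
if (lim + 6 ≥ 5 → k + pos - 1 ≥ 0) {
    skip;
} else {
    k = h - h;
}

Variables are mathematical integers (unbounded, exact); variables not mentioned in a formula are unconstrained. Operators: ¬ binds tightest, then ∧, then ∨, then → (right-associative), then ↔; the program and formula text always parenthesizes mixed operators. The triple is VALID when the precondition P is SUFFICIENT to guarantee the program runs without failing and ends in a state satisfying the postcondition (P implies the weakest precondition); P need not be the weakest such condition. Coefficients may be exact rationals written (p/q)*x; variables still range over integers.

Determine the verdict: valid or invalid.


Working backward. After the program, the postcondition ((3/2)*b + (2*h + 9) < 8 → (1/4)*pos + lim < 2*k - 9) ∨ pos ≤ k - 8 must hold; in canonical form it is ((3/2)*b + 2*h < -1 → lim + (1/4)*pos < 2*k - 9) ∨ pos ≤ k - 8.
Then branch requires ((3/2)*b + 2*h < -1 → lim + (1/4)*pos < 2*k - 9) ∨ pos ≤ k - 8; else branch requires ((3/2)*b + 2*h < -1 → lim + (1/4)*pos < -9) ∨ pos ≤ -8.
Before the if: ((lim ≥ -1 → k + pos ≥ 1) → (((3/2)*b + 2*h < -1 → lim + (1/4)*pos < 2*k - 9) ∨ pos ≤ k - 8)) ∧ ((¬(lim ≥ -1 → k + pos ≥ 1)) → (((3/2)*b + 2*h < -1 → lim + (1/4)*pos < -9) ∨ pos ≤ -8))
Before lim := b - 1: ((b ≥ 0 → k + pos ≥ 1) → (((3/2)*b + 2*h < -1 → b + (1/4)*pos < 2*k - 8) ∨ pos ≤ k - 8)) ∧ ((¬(b ≥ 0 → k + pos ≥ 1)) → (((3/2)*b + 2*h < -1 → b + (1/4)*pos < -8) ∨ pos ≤ -8))
Before skip: ((b ≥ 0 → k + pos ≥ 1) → (((3/2)*b + 2*h < -1 → b + (1/4)*pos < 2*k - 8) ∨ pos ≤ k - 8)) ∧ ((¬(b ≥ 0 → k + pos ≥ 1)) → (((3/2)*b + 2*h < -1 → b + (1/4)*pos < -8) ∨ pos ≤ -8))
The weakest precondition is ((b ≥ 0 → k + pos ≥ 1) → (((3/2)*b + 2*h < -1 → b + (1/4)*pos < 2*k - 8) ∨ pos ≤ k - 8)) ∧ ((¬(b ≥ 0 → k + pos ≥ 1)) → (((3/2)*b + 2*h < -1 → b + (1/4)*pos < -8) ∨ pos ≤ -8)).
Check whether (k + pos ≥ 1 → ((2*h < -17/2 → (1/4)*pos < 2*k - 13) ∨ pos ≤ k - 8)) ∧ ((¬(k + pos ≥ 1)) → ((2*h < -17/2 → (1/4)*pos < -13) ∨ pos ≤ -8)) ∧ b = 5 implies it.
Every state satisfying the precondition satisfies the weakest precondition: the implication holds.
Answer: valid


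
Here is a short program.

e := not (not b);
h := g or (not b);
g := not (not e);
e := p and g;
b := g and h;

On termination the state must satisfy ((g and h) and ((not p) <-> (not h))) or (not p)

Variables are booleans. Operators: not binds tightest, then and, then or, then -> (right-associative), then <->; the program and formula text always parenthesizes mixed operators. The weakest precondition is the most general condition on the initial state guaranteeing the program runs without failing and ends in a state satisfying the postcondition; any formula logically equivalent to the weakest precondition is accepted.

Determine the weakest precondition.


Working backward. After the program, the postcondition ((g and h) and ((not p) <-> (not h))) or (not p) must hold; in canonical form it is (g and h and ((not p) <-> (not h))) or (not p).
Before b := g and h: (g and h and ((not p) <-> (not h))) or (not p)
Before e := p and g: (g and h and ((not p) <-> (not h))) or (not p)
Before g := not (not e): (e and h and ((not p) <-> (not h))) or (not p)
Before h := g or (not b): (e and (g or (not b)) and ((not p) <-> (not (g or (not b))))) or (not p)
Before e := not (not b): (b and (g or (not b)) and ((not p) <-> (not (g or (not b))))) or (not p)
Answer: WP = (b and (g or (not b)) and ((not p) <-> (not (g or (not b))))) or (not p)


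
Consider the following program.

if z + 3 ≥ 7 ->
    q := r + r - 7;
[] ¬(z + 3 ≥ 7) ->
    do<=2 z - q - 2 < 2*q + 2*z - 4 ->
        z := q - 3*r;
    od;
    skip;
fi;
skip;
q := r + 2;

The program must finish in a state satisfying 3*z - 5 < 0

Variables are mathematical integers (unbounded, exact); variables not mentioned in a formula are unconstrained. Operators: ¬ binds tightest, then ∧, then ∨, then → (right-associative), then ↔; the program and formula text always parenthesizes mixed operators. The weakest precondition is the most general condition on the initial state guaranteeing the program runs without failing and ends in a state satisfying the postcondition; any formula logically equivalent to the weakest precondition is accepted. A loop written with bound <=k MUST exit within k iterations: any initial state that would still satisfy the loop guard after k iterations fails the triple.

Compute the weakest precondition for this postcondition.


Working backward. After the program, the postcondition 3*z - 5 < 0 must hold; in canonical form it is 3*z < 5.
Before q := r + 2: 3*z < 5
Before skip: 3*z < 5
Then branch requires 3*z < 5; else branch requires (3*q + z > 2 → ((3*r < 4*q - 2 → ((¬(3*r < 4*q - 2)) ∧ 3*q < 9*r + 5)) ∧ ((¬(3*r < 4*q - 2)) → 3*q < 9*r + 5))) ∧ ((¬(3*q + z > 2)) → 3*z < 5).
Before the if: (z ≥ 4 → 3*z < 5) ∧ ((¬(z ≥ 4)) → ((3*q + z > 2 → ((3*r < 4*q - 2 → ((¬(3*r < 4*q - 2)) ∧ 3*q < 9*r + 5)) ∧ ((¬(3*r < 4*q - 2)) → 3*q < 9*r + 5))) ∧ ((¬(3*q + z > 2)) → 3*z < 5)))
Answer: WP = (z ≥ 4 → 3*z < 5) ∧ ((¬(z ≥ 4)) → ((3*q + z > 2 → ((3*r < 4*q - 2 → ((¬(3*r < 4*q - 2)) ∧ 3*q < 9*r + 5)) ∧ ((¬(3*r < 4*q - 2)) → 3*q < 9*r + 5))) ∧ ((¬(3*q + z > 2)) → 3*z < 5)))


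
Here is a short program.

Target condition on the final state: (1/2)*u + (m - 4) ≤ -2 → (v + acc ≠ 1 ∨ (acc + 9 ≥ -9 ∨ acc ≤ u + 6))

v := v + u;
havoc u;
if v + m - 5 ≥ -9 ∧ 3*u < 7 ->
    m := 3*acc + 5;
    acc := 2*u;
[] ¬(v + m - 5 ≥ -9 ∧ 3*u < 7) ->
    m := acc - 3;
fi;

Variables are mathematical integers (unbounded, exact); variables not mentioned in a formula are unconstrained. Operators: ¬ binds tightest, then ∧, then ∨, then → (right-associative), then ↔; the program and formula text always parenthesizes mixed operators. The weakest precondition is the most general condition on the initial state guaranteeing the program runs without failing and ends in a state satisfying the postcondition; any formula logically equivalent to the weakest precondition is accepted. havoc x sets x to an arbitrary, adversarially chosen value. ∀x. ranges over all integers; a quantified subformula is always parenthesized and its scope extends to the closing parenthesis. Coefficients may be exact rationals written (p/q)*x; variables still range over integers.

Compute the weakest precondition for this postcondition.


Working backward. After the program, the postcondition (1/2)*u + (m - 4) ≤ -2 → (v + acc ≠ 1 ∨ (acc + 9 ≥ -9 ∨ acc ≤ u + 6)) must hold; in canonical form it is m + (1/2)*u ≤ 2 → (acc + v ≠ 1 ∨ acc ≥ -18 ∨ acc ≤ u + 6).
Then branch requires 3*acc + (1/2)*u ≤ -3 → (2*u + v ≠ 1 ∨ 2*u ≥ -18 ∨ u ≤ 6); else branch requires acc + (1/2)*u ≤ 5 → (acc + v ≠ 1 ∨ acc ≥ -18 ∨ acc ≤ u + 6).
Before the if: ((m + v ≥ -4 ∧ 3*u < 7) → (3*acc + (1/2)*u ≤ -3 → (2*u + v ≠ 1 ∨ 2*u ≥ -18 ∨ u ≤ 6))) ∧ ((¬(m + v ≥ -4 ∧ 3*u < 7)) → (acc + (1/2)*u ≤ 5 → (acc + v ≠ 1 ∨ acc ≥ -18 ∨ acc ≤ u + 6)))
Before havoc u: ∀u_1. (((m + v ≥ -4 ∧ 3*u_1 < 7) → (3*acc + (1/2)*u_1 ≤ -3 → (2*u_1 + v ≠ 1 ∨ 2*u_1 ≥ -18 ∨ u_1 ≤ 6))) ∧ ((¬(m + v ≥ -4 ∧ 3*u_1 < 7)) → (acc + (1/2)*u_1 ≤ 5 → (acc + v ≠ 1 ∨ acc ≥ -18 ∨ acc ≤ u_1 + 6))))
Before v := v + u: ∀u_1. (((m + u + v ≥ -4 ∧ 3*u_1 < 7) → (3*acc + (1/2)*u_1 ≤ -3 → (u + 2*u_1 + v ≠ 1 ∨ 2*u_1 ≥ -18 ∨ u_1 ≤ 6))) ∧ ((¬(m + u + v ≥ -4 ∧ 3*u_1 < 7)) → (acc + (1/2)*u_1 ≤ 5 → (acc + u + v ≠ 1 ∨ acc ≥ -18 ∨ acc ≤ u_1 + 6))))
Answer: WP = ∀u_1. (((m + u + v ≥ -4 ∧ 3*u_1 < 7) → (3*acc + (1/2)*u_1 ≤ -3 → (u + 2*u_1 + v ≠ 1 ∨ 2*u_1 ≥ -18 ∨ u_1 ≤ 6))) ∧ ((¬(m + u + v ≥ -4 ∧ 3*u_1 < 7)) → (acc + (1/2)*u_1 ≤ 5 → (acc + u + v ≠ 1 ∨ acc ≥ -18 ∨ acc ≤ u_1 + 6))))


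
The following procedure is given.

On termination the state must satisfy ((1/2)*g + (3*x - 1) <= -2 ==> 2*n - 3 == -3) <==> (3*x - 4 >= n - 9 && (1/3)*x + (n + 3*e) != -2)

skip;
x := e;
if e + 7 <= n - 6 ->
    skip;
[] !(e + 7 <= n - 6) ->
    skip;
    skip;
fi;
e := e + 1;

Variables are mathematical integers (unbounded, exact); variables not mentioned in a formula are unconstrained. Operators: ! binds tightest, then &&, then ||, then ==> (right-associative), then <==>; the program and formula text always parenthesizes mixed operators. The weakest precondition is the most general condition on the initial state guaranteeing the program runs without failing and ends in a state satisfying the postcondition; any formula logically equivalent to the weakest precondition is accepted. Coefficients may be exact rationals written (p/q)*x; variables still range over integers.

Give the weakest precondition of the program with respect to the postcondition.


Working backward. After the program, the postcondition ((1/2)*g + (3*x - 1) <= -2 ==> 2*n - 3 == -3) <==> (3*x - 4 >= n - 9 && (1/3)*x + (n + 3*e) != -2) must hold; in canonical form it is ((1/2)*g + 3*x <= -1 ==> 2*n == 0) <==> (3*x >= n - 5 && 3*e + n + (1/3)*x != -2).
Before e := e + 1: ((1/2)*g + 3*x <= -1 ==> 2*n == 0) <==> (3*x >= n - 5 && 3*e + n + (1/3)*x != -5)
Then branch requires ((1/2)*g + 3*x <= -1 ==> 2*n == 0) <==> (3*x >= n - 5 && 3*e + n + (1/3)*x != -5); else branch requires ((1/2)*g + 3*x <= -1 ==> 2*n == 0) <==> (3*x >= n - 5 && 3*e + n + (1/3)*x != -5).
Before the if: (e <= n - 13 ==> (((1/2)*g + 3*x <= -1 ==> 2*n == 0) <==> (3*x >= n - 5 && 3*e + n + (1/3)*x != -5))) && ((!(e <= n - 13)) ==> (((1/2)*g + 3*x <= -1 ==> 2*n == 0) <==> (3*x >= n - 5 && 3*e + n + (1/3)*x != -5)))
Before x := e: (e <= n - 13 ==> ((3*e + (1/2)*g <= -1 ==> 2*n == 0) <==> (3*e >= n - 5 && (10/3)*e + n != -5))) && ((!(e <= n - 13)) ==> ((3*e + (1/2)*g <= -1 ==> 2*n == 0) <==> (3*e >= n - 5 && (10/3)*e + n != -5)))
Before skip: (e <= n - 13 ==> ((3*e + (1/2)*g <= -1 ==> 2*n == 0) <==> (3*e >= n - 5 && (10/3)*e + n != -5))) && ((!(e <= n - 13)) ==> ((3*e + (1/2)*g <= -1 ==> 2*n == 0) <==> (3*e >= n - 5 && (10/3)*e + n != -5)))
Answer: WP = (e <= n - 13 ==> ((3*e + (1/2)*g <= -1 ==> 2*n == 0) <==> (3*e >= n - 5 && (10/3)*e + n != -5))) && ((!(e <= n - 13)) ==> ((3*e + (1/2)*g <= -1 ==> 2*n == 0) <==> (3*e >= n - 5 && (10/3)*e + n != -5)))


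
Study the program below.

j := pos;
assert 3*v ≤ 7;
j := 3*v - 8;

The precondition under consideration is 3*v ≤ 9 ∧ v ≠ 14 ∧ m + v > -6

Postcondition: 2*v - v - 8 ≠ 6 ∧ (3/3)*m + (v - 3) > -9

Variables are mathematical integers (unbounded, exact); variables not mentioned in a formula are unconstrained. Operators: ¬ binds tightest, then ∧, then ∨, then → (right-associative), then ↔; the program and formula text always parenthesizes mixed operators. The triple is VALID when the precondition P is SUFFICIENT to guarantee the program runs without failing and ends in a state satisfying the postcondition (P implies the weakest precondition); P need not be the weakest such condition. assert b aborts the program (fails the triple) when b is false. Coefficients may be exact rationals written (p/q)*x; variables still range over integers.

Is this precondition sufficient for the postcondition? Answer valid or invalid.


Working backward. After the program, the postcondition 2*v - v - 8 ≠ 6 ∧ (3/3)*m + (v - 3) > -9 must hold; in canonical form it is v ≠ 14 ∧ m + v > -6.
Before j := 3*v - 8: v ≠ 14 ∧ m + v > -6
Before assert 3*v ≤ 7: 3*v ≤ 7 ∧ v ≠ 14 ∧ m + v > -6
Before j := pos: 3*v ≤ 7 ∧ v ≠ 14 ∧ m + v > -6
The weakest precondition is 3*v ≤ 7 ∧ v ≠ 14 ∧ m + v > -6.
Check whether 3*v ≤ 9 ∧ v ≠ 14 ∧ m + v > -6 implies it.
Countermodel: at the initial state m = -8, v = 3, the precondition holds but the weakest precondition fails.
Answer: invalid


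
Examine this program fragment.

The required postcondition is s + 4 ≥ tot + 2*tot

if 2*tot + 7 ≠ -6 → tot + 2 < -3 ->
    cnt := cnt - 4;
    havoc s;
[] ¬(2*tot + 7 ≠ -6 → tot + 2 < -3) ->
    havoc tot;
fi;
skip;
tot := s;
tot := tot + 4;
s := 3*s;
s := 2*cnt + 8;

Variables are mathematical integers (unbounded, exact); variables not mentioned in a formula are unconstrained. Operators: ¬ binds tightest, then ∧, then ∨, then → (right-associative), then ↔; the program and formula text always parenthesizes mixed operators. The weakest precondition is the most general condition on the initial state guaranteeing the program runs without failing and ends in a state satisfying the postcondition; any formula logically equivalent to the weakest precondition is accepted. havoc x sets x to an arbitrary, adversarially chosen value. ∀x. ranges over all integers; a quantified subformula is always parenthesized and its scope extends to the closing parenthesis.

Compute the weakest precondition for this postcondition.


Working backward. After the program, the postcondition s + 4 ≥ tot + 2*tot must hold; in canonical form it is s ≥ 3*tot - 4.
Before s := 2*cnt + 8: 2*cnt ≥ 3*tot - 12
Before s := 3*s: 2*cnt ≥ 3*tot - 12
Before tot := tot + 4: 2*cnt ≥ 3*tot
Before tot := s: 2*cnt ≥ 3*s
Before skip: 2*cnt ≥ 3*s
Then branch requires ∀s_1. 2*cnt ≥ 3*s_1 + 8; else branch requires 2*cnt ≥ 3*s.
Before the if: ((2*tot ≠ -13 → tot < -5) → (∀s_1. 2*cnt ≥ 3*s_1 + 8)) ∧ ((¬(2*tot ≠ -13 → tot < -5)) → 2*cnt ≥ 3*s)
Answer: WP = ((2*tot ≠ -13 → tot < -5) → (∀s_1. 2*cnt ≥ 3*s_1 + 8)) ∧ ((¬(2*tot ≠ -13 → tot < -5)) → 2*cnt ≥ 3*s)


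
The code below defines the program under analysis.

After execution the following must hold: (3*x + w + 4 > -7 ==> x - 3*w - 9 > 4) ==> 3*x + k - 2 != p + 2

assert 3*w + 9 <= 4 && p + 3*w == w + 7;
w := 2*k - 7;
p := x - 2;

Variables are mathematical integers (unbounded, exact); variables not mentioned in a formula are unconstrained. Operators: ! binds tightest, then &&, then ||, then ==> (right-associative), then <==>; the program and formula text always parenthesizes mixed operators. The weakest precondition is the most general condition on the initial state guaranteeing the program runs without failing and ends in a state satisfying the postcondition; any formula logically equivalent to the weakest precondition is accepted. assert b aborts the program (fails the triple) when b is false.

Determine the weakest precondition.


Working backward. After the program, the postcondition (3*x + w + 4 > -7 ==> x - 3*w - 9 > 4) ==> 3*x + k - 2 != p + 2 must hold; in canonical form it is (w + 3*x > -11 ==> x > 3*w + 13) ==> k + 3*x != p + 4.
Before p := x - 2: (w + 3*x > -11 ==> x > 3*w + 13) ==> k + 2*x != 2
Before w := 2*k - 7: (2*k + 3*x > -4 ==> x > 6*k - 8) ==> k + 2*x != 2
Before assert 3*w + 9 <= 4 && p + 3*w == w + 7: 3*w <= -5 && p + 2*w == 7 && ((2*k + 3*x > -4 ==> x > 6*k - 8) ==> k + 2*x != 2)
Answer: WP = 3*w <= -5 && p + 2*w == 7 && ((2*k + 3*x > -4 ==> x > 6*k - 8) ==> k + 2*x != 2)
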